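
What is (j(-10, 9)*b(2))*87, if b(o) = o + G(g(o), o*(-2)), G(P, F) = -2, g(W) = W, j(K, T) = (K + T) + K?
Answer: 0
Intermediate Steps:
j(K, T) = T + 2*K
b(o) = -2 + o (b(o) = o - 2 = -2 + o)
(j(-10, 9)*b(2))*87 = ((9 + 2*(-10))*(-2 + 2))*87 = ((9 - 20)*0)*87 = -11*0*87 = 0*87 = 0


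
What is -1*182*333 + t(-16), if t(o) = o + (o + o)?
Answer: -60654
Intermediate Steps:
t(o) = 3*o (t(o) = o + 2*o = 3*o)
-1*182*333 + t(-16) = -1*182*333 + 3*(-16) = -182*333 - 48 = -60606 - 48 = -60654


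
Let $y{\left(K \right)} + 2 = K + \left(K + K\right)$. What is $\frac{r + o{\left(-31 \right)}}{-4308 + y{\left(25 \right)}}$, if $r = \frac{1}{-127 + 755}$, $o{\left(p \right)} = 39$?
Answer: $- \frac{3499}{379940} \approx -0.0092093$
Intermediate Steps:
$y{\left(K \right)} = -2 + 3 K$ ($y{\left(K \right)} = -2 + \left(K + \left(K + K\right)\right) = -2 + \left(K + 2 K\right) = -2 + 3 K$)
$r = \frac{1}{628} \approx 0.0015924$
$\frac{r + o{\left(-31 \right)}}{-4308 + y{\left(25 \right)}} = \frac{\frac{1}{628} + 39}{-4308 + \left(-2 + 3 \cdot 25\right)} = \frac{24493}{628 \left(-4308 + \left(-2 + 75\right)\right)} = \frac{24493}{628 \left(-4308 + 73\right)} = \frac{24493}{628 \left(-4235\right)} = \frac{24493}{628} \left(- \frac{1}{4235}\right) = - \frac{3499}{379940}$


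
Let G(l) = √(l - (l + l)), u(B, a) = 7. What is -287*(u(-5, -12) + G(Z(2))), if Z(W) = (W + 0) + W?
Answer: -2009 - 574*I ≈ -2009.0 - 574.0*I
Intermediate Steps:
Z(W) = 2*W (Z(W) = W + W = 2*W)
G(l) = √(-l) (G(l) = √(l - 2*l) = √(-l))
-287*(u(-5, -12) + G(Z(2))) = -287*(7 + √(-2*2)) = -287*(7 + √(-1*4)) = -287*(7 + √(-4)) = -287*(7 + 2*I) = -2009 - 574*I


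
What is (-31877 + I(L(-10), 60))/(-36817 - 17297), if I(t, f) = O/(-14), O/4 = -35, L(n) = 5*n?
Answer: 31867/54114 ≈ 0.58889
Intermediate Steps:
O = -140 (O = 4*(-35) = -140)
I(t, f) = 10 (I(t, f) = -140/(-14) = -140*(-1/14) = 10)
(-31877 + I(L(-10), 60))/(-36817 - 17297) = (-31877 + 10)/(-36817 - 17297) = -31867/(-54114) = -31867*(-1/54114) = 31867/54114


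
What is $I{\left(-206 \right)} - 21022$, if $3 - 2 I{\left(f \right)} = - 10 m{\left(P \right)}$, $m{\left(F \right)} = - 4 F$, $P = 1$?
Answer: $- \frac{42081}{2} \approx -21041.0$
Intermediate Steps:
$I{\left(f \right)} = - \frac{37}{2}$ ($I{\left(f \right)} = \frac{3}{2} - \frac{\left(-10\right) \left(\left(-4\right) 1\right)}{2} = \frac{3}{2} - \frac{\left(-10\right) \left(-4\right)}{2} = \frac{3}{2} - 20 = - \frac{37}{2}$)
$I{\left(-206 \right)} - 21022 = - \frac{37}{2} - 21022 = - \frac{42081}{2}$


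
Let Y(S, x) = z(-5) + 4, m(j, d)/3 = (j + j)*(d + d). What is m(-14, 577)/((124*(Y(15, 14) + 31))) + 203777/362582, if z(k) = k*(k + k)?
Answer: -8249859793/955403570 ≈ -8.6349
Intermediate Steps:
z(k) = 2*k**2 (z(k) = k*(2*k) = 2*k**2)
m(j, d) = 12*d*j (m(j, d) = 3*((j + j)*(d + d)) = 3*((2*j)*(2*d)) = 3*(4*d*j) = 12*d*j)
Y(S, x) = 54 (Y(S, x) = 2*(-5)**2 + 4 = 2*25 + 4 = 50 + 4 = 54)
m(-14, 577)/((124*(Y(15, 14) + 31))) + 203777/362582 = (12*577*(-14))/((124*(54 + 31))) + 203777/362582 = -96936/(124*85) + 203777*(1/362582) = -96936/10540 + 203777/362582 = -96936*1/10540 + 203777/362582 = -24234/2635 + 203777/362582 = -8249859793/955403570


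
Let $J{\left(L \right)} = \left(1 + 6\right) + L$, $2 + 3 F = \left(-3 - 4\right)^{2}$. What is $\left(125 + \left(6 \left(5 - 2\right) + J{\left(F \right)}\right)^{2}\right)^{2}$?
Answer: $\frac{256288081}{81} \approx 3.1641 \cdot 10^{6}$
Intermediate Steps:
$F = \frac{47}{3}$ ($F = - \frac{2}{3} + \frac{\left(-3 - 4\right)^{2}}{3} = - \frac{2}{3} + \frac{\left(-7\right)^{2}}{3} = - \frac{2}{3} + \frac{1}{3} \cdot 49 = - \frac{2}{3} + \frac{49}{3} = \frac{47}{3} \approx 15.667$)
$J{\left(L \right)} = 7 + L$
$\left(125 + \left(6 \left(5 - 2\right) + J{\left(F \right)}\right)^{2}\right)^{2} = \left(125 + \left(6 \left(5 - 2\right) + \left(7 + \frac{47}{3}\right)\right)^{2}\right)^{2} = \left(125 + \left(6 \cdot 3 + \frac{68}{3}\right)^{2}\right)^{2} = \left(125 + \left(18 + \frac{68}{3}\right)^{2}\right)^{2} = \left(125 + \left(\frac{122}{3}\right)^{2}\right)^{2} = \left(125 + \frac{14884}{9}\right)^{2} = \left(\frac{16009}{9}\right)^{2} = \frac{256288081}{81}$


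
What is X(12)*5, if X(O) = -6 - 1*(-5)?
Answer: -5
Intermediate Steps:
X(O) = -1 (X(O) = -6 + 5 = -1)
X(12)*5 = -1*5 = -5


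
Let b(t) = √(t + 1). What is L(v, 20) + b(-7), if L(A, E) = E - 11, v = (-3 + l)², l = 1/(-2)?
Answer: 9 + I*√6 ≈ 9.0 + 2.4495*I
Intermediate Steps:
l = -½ ≈ -0.50000
v = 49/4 (v = (-3 - ½)² = (-7/2)² = 49/4 ≈ 12.250)
b(t) = √(1 + t)
L(A, E) = -11 + E
L(v, 20) + b(-7) = (-11 + 20) + √(1 - 7) = 9 + √(-6) = 9 + I*√6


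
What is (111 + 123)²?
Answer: 54756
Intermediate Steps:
(111 + 123)² = 234² = 54756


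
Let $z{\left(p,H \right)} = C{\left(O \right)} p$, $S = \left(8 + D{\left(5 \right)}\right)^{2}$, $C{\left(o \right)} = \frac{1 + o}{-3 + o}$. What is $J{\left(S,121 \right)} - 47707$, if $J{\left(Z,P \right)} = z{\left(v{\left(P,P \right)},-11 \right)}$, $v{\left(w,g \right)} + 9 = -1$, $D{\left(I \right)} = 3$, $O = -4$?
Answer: $- \frac{333979}{7} \approx -47711.0$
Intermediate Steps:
$v{\left(w,g \right)} = -10$ ($v{\left(w,g \right)} = -9 - 1 = -10$)
$C{\left(o \right)} = \frac{1 + o}{-3 + o}$
$S = 121$ ($S = \left(8 + 3\right)^{2} = 11^{2} = 121$)
$z{\left(p,H \right)} = \frac{3 p}{7}$ ($z{\left(p,H \right)} = \frac{1 - 4}{-3 - 4} p = \frac{1}{-7} \left(-3\right) p = \left(- \frac{1}{7}\right) \left(-3\right) p = \frac{3 p}{7}$)
$J{\left(Z,P \right)} = - \frac{30}{7}$ ($J{\left(Z,P \right)} = \frac{3}{7} \left(-10\right) = - \frac{30}{7}$)
$J{\left(S,121 \right)} - 47707 = - \frac{30}{7} - 47707 = - \frac{333979}{7}$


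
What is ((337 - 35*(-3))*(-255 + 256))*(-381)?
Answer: -168402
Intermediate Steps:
((337 - 35*(-3))*(-255 + 256))*(-381) = ((337 + 105)*1)*(-381) = (442*1)*(-381) = 442*(-381) = -168402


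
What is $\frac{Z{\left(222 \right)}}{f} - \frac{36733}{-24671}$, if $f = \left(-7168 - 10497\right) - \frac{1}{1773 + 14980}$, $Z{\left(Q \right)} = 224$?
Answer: $\frac{5389122992453}{3650589407783} \approx 1.4762$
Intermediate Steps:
$f = - \frac{295941746}{16753}$ ($f = \left(-7168 - 10497\right) - \frac{1}{16753} = -17665 - \frac{1}{16753} = - \frac{295941746}{16753} \approx -17665.0$)
$\frac{Z{\left(222 \right)}}{f} - \frac{36733}{-24671} = \frac{224}{- \frac{295941746}{16753}} - \frac{36733}{-24671} = 224 \left(- \frac{16753}{295941746}\right) - - \frac{36733}{24671} = - \frac{1876336}{147970873} + \frac{36733}{24671} = \frac{5389122992453}{3650589407783}$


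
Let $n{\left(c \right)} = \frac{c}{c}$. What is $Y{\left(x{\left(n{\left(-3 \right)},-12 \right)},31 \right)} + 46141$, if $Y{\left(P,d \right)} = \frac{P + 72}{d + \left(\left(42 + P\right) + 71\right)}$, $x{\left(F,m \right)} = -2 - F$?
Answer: $\frac{2168650}{47} \approx 46142.0$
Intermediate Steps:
$n{\left(c \right)} = 1$
$Y{\left(P,d \right)} = \frac{72 + P}{113 + P + d}$ ($Y{\left(P,d \right)} = \frac{72 + P}{d + \left(113 + P\right)} = \frac{72 + P}{113 + P + d}$)
$Y{\left(x{\left(n{\left(-3 \right)},-12 \right)},31 \right)} + 46141 = \frac{72 - 3}{113 - 3 + 31} + 46141 = \frac{1}{141} \cdot 69 + 46141 = \frac{23}{47} + 46141 = \frac{2168650}{47}$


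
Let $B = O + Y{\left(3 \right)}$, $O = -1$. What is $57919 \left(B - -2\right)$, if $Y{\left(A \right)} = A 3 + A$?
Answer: $752947$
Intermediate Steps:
$Y{\left(A \right)} = 4 A$ ($Y{\left(A \right)} = 3 A + A = 4 A$)
$B = 11$ ($B = -1 + 4 \cdot 3 = -1 + 12 = 11$)
$57919 \left(B - -2\right) = 57919 \left(11 - -2\right) = 57919 \left(11 + 2\right) = 57919 \cdot 13 = 752947$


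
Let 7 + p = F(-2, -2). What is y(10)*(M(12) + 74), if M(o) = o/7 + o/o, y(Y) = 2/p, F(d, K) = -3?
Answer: -537/35 ≈ -15.343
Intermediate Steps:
p = -10 (p = -7 - 3 = -10)
y(Y) = -⅕ (y(Y) = 2/(-10) = 2*(-⅒) = -⅕)
M(o) = 1 + o/7 (M(o) = o*(⅐) + 1 = o/7 + 1 = 1 + o/7)
y(10)*(M(12) + 74) = -((1 + (⅐)*12) + 74)/5 = -((1 + 12/7) + 74)/5 = -(19/7 + 74)/5 = -⅕*537/7 = -537/35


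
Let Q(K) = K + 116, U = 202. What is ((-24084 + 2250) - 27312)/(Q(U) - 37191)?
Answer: 16382/12291 ≈ 1.3328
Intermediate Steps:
Q(K) = 116 + K
((-24084 + 2250) - 27312)/(Q(U) - 37191) = ((-24084 + 2250) - 27312)/((116 + 202) - 37191) = (-21834 - 27312)/(318 - 37191) = -49146/(-36873) = -49146*(-1/36873) = 16382/12291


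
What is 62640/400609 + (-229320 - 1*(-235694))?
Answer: 2553544406/400609 ≈ 6374.2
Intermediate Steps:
62640/400609 + (-229320 - 1*(-235694)) = 62640*(1/400609) + (-229320 + 235694) = 62640/400609 + 6374 = 2553544406/400609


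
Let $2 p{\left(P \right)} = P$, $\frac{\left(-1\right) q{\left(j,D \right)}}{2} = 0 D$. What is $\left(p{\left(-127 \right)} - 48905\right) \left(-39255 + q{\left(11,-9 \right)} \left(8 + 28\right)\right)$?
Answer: $\frac{3844516935}{2} \approx 1.9223 \cdot 10^{9}$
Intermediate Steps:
$q{\left(j,D \right)} = 0$ ($q{\left(j,D \right)} = - 2 \cdot 0 D = \left(-2\right) 0 = 0$)
$p{\left(P \right)} = \frac{P}{2}$
$\left(p{\left(-127 \right)} - 48905\right) \left(-39255 + q{\left(11,-9 \right)} \left(8 + 28\right)\right) = \left(\frac{1}{2} \left(-127\right) - 48905\right) \left(-39255 + 0 \left(8 + 28\right)\right) = \left(- \frac{127}{2} - 48905\right) \left(-39255 + 0 \cdot 36\right) = - \frac{97937 \left(-39255 + 0\right)}{2} = \left(- \frac{97937}{2}\right) \left(-39255\right) = \frac{3844516935}{2}$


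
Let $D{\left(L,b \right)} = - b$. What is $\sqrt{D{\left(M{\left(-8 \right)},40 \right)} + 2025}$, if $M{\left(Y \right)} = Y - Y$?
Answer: $\sqrt{1985} \approx 44.553$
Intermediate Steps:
$M{\left(Y \right)} = 0$
$\sqrt{D{\left(M{\left(-8 \right)},40 \right)} + 2025} = \sqrt{\left(-1\right) 40 + 2025} = \sqrt{-40 + 2025} = \sqrt{1985}$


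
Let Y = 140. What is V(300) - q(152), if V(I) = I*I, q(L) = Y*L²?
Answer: -3144560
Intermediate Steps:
q(L) = 140*L²
V(I) = I²
V(300) - q(152) = 300² - 140*152² = 90000 - 140*23104 = 90000 - 1*3234560 = 90000 - 3234560 = -3144560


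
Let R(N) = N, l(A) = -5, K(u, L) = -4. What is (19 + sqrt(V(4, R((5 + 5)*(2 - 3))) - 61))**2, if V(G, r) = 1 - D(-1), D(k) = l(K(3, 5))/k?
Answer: (19 + I*sqrt(65))**2 ≈ 296.0 + 306.37*I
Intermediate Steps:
D(k) = -5/k
V(G, r) = -4 (V(G, r) = 1 - (-5)/(-1) = 1 - (-5)*(-1) = 1 - 1*5 = 1 - 5 = -4)
(19 + sqrt(V(4, R((5 + 5)*(2 - 3))) - 61))**2 = (19 + sqrt(-4 - 61))**2 = (19 + sqrt(-65))**2 = (19 + I*sqrt(65))**2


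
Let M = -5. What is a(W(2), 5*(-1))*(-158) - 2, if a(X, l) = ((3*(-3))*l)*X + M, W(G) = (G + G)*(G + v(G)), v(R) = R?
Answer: -112972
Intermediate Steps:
W(G) = 4*G**2 (W(G) = (G + G)*(G + G) = (2*G)*(2*G) = 4*G**2)
a(X, l) = -5 - 9*X*l (a(X, l) = ((3*(-3))*l)*X - 5 = (-9*l)*X - 5 = -9*X*l - 5 = -5 - 9*X*l)
a(W(2), 5*(-1))*(-158) - 2 = (-5 - 9*4*2**2*5*(-1))*(-158) - 2 = (-5 - 9*4*4*(-5))*(-158) - 2 = (-5 - 9*16*(-5))*(-158) - 2 = (-5 + 720)*(-158) - 2 = 715*(-158) - 2 = -112970 - 2 = -112972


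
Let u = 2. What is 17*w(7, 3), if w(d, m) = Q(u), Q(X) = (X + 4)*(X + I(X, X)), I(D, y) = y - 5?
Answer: -102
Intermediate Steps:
I(D, y) = -5 + y
Q(X) = (-5 + 2*X)*(4 + X) (Q(X) = (X + 4)*(X + (-5 + X)) = (4 + X)*(-5 + 2*X) = (-5 + 2*X)*(4 + X))
w(d, m) = -6 (w(d, m) = -20 + 2*2² + 3*2 = -20 + 2*4 + 6 = -20 + 8 + 6 = -6)
17*w(7, 3) = 17*(-6) = -102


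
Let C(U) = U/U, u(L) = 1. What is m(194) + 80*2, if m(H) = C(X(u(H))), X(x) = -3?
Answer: 161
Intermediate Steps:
C(U) = 1
m(H) = 1
m(194) + 80*2 = 1 + 80*2 = 1 + 160 = 161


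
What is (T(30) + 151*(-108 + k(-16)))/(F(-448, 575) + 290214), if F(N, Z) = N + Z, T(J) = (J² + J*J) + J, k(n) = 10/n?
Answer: -116579/2322728 ≈ -0.050191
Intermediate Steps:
T(J) = J + 2*J² (T(J) = (J² + J²) + J = 2*J² + J = J + 2*J²)
(T(30) + 151*(-108 + k(-16)))/(F(-448, 575) + 290214) = (30*(1 + 2*30) + 151*(-108 + 10/(-16)))/((-448 + 575) + 290214) = (30*(1 + 60) + 151*(-108 + 10*(-1/16)))/(127 + 290214) = (30*61 + 151*(-108 - 5/8))/290341 = (1830 + 151*(-869/8))*(1/290341) = (1830 - 131219/8)*(1/290341) = -116579/8*1/290341 = -116579/2322728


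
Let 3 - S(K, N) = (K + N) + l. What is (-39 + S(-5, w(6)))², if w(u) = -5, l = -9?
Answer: 289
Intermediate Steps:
S(K, N) = 12 - K - N (S(K, N) = 3 - ((K + N) - 9) = 3 - (-9 + K + N) = 3 + (9 - K - N) = 12 - K - N)
(-39 + S(-5, w(6)))² = (-39 + (12 - 1*(-5) - 1*(-5)))² = (-39 + (12 + 5 + 5))² = (-39 + 22)² = (-17)² = 289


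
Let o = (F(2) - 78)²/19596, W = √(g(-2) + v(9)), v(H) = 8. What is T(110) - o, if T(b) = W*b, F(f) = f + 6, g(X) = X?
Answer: -1225/4899 + 110*√6 ≈ 269.19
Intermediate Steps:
F(f) = 6 + f
W = √6 (W = √(-2 + 8) = √6 ≈ 2.4495)
T(b) = b*√6 (T(b) = √6*b = b*√6)
o = 1225/4899 (o = ((6 + 2) - 78)²/19596 = (8 - 78)²*(1/19596) = (-70)²*(1/19596) = 4900*(1/19596) = 1225/4899 ≈ 0.25005)
T(110) - o = 110*√6 - 1*1225/4899 = 110*√6 - 1225/4899 = -1225/4899 + 110*√6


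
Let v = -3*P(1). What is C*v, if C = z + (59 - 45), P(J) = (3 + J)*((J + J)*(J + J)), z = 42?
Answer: -2688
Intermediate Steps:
P(J) = 4*J²*(3 + J) (P(J) = (3 + J)*((2*J)*(2*J)) = (3 + J)*(4*J²) = 4*J²*(3 + J))
v = -48 (v = -12*1²*(3 + 1) = -12*4 = -3*16 = -48)
C = 56 (C = 42 + (59 - 45) = 42 + 14 = 56)
C*v = 56*(-48) = -2688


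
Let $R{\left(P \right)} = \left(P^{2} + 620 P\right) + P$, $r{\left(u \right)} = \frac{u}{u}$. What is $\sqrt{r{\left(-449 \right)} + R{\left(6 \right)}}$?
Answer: $\sqrt{3763} \approx 61.343$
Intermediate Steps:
$r{\left(u \right)} = 1$
$R{\left(P \right)} = P^{2} + 621 P$
$\sqrt{r{\left(-449 \right)} + R{\left(6 \right)}} = \sqrt{1 + 6 \left(621 + 6\right)} = \sqrt{1 + 6 \cdot 627} = \sqrt{1 + 3762} = \sqrt{3763}$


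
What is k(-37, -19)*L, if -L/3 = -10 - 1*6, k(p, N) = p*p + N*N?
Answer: 83040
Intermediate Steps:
k(p, N) = N² + p² (k(p, N) = p² + N² = N² + p²)
L = 48 (L = -3*(-10 - 1*6) = -3*(-10 - 6) = -3*(-16) = 48)
k(-37, -19)*L = ((-19)² + (-37)²)*48 = (361 + 1369)*48 = 1730*48 = 83040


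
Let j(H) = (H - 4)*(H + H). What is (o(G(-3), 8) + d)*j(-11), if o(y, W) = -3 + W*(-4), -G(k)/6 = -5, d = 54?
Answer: 6270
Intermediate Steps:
j(H) = 2*H*(-4 + H) (j(H) = (-4 + H)*(2*H) = 2*H*(-4 + H))
G(k) = 30 (G(k) = -6*(-5) = 30)
o(y, W) = -3 - 4*W
(o(G(-3), 8) + d)*j(-11) = ((-3 - 4*8) + 54)*(2*(-11)*(-4 - 11)) = ((-3 - 32) + 54)*(2*(-11)*(-15)) = (-35 + 54)*330 = 19*330 = 6270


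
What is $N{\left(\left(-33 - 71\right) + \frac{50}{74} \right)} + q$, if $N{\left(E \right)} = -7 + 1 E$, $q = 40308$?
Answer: $\frac{1487314}{37} \approx 40198.0$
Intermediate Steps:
$N{\left(E \right)} = -7 + E$
$N{\left(\left(-33 - 71\right) + \frac{50}{74} \right)} + q = \left(-7 + \left(\left(-33 - 71\right) + \frac{50}{74}\right)\right) + 40308 = \left(-7 + \left(-104 + 50 \cdot \frac{1}{74}\right)\right) + 40308 = \left(-7 + \left(-104 + \frac{25}{37}\right)\right) + 40308 = \left(-7 - \frac{3823}{37}\right) + 40308 = - \frac{4082}{37} + 40308 = \frac{1487314}{37}$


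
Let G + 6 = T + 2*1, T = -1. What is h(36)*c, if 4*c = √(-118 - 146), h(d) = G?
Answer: -5*I*√66/2 ≈ -20.31*I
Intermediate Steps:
G = -5 (G = -6 + (-1 + 2*1) = -6 + (-1 + 2) = -6 + 1 = -5)
h(d) = -5
c = I*√66/2 (c = √(-118 - 146)/4 = √(-264)/4 = (2*I*√66)/4 = I*√66/2 ≈ 4.062*I)
h(36)*c = -5*I*√66/2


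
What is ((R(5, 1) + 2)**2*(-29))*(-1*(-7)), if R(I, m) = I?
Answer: -9947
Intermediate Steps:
((R(5, 1) + 2)**2*(-29))*(-1*(-7)) = ((5 + 2)**2*(-29))*(-1*(-7)) = (7**2*(-29))*7 = (49*(-29))*7 = -1421*7 = -9947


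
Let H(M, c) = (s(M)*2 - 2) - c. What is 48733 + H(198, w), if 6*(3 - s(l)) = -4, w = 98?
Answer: 145921/3 ≈ 48640.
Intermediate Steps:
s(l) = 11/3 (s(l) = 3 - 1/6*(-4) = 3 + 2/3 = 11/3)
H(M, c) = 16/3 - c (H(M, c) = ((11/3)*2 - 2) - c = (22/3 - 2) - c = 16/3 - c)
48733 + H(198, w) = 48733 + (16/3 - 1*98) = 48733 + (16/3 - 98) = 48733 - 278/3 = 145921/3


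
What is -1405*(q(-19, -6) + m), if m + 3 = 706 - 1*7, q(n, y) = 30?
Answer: -1020030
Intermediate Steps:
m = 696 (m = -3 + (706 - 1*7) = -3 + (706 - 7) = -3 + 699 = 696)
-1405*(q(-19, -6) + m) = -1405*(30 + 696) = -1405*726 = -1020030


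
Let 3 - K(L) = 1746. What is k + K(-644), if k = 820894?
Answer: 819151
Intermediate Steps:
K(L) = -1743 (K(L) = 3 - 1*1746 = 3 - 1746 = -1743)
k + K(-644) = 820894 - 1743 = 819151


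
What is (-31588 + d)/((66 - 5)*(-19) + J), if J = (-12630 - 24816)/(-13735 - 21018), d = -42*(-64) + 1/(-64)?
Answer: 64279183553/2575441984 ≈ 24.958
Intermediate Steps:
d = 172031/64 (d = 2688 - 1/64 = 172031/64 ≈ 2688.0)
J = 37446/34753 (J = -37446/(-34753) = -37446*(-1/34753) = 37446/34753 ≈ 1.0775)
(-31588 + d)/((66 - 5)*(-19) + J) = (-31588 + 172031/64)/((66 - 5)*(-19) + 37446/34753) = -1849601/(64*(61*(-19) + 37446/34753)) = -1849601/(64*(-1159 + 37446/34753)) = -1849601/(64*(-40241281/34753)) = -1849601/64*(-34753/40241281) = 64279183553/2575441984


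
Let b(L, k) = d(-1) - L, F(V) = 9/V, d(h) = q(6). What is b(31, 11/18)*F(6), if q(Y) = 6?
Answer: -75/2 ≈ -37.500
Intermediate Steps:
d(h) = 6
b(L, k) = 6 - L
b(31, 11/18)*F(6) = (6 - 1*31)*(9/6) = (6 - 31)*(9*(1/6)) = -25*3/2 = -75/2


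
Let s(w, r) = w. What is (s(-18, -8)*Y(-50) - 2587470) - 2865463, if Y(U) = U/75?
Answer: -5452921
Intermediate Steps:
Y(U) = U/75 (Y(U) = U*(1/75) = U/75)
(s(-18, -8)*Y(-50) - 2587470) - 2865463 = (-6*(-50)/25 - 2587470) - 2865463 = (-18*(-⅔) - 2587470) - 2865463 = (12 - 2587470) - 2865463 = -2587458 - 2865463 = -5452921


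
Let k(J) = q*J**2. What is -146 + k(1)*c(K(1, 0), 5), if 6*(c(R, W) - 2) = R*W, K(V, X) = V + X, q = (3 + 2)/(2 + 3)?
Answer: -859/6 ≈ -143.17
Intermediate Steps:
q = 1 (q = 5/5 = 5*(1/5) = 1)
k(J) = J**2 (k(J) = 1*J**2 = J**2)
c(R, W) = 2 + R*W/6 (c(R, W) = 2 + (R*W)/6 = 2 + R*W/6)
-146 + k(1)*c(K(1, 0), 5) = -146 + 1**2*(2 + (1/6)*(1 + 0)*5) = -146 + 1*(2 + (1/6)*1*5) = -146 + 1*(2 + 5/6) = -146 + 1*(17/6) = -146 + 17/6 = -859/6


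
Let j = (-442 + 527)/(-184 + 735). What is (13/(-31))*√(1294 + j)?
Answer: -39*√43656281/17081 ≈ -15.086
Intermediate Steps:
j = 85/551 ≈ 0.15426
(13/(-31))*√(1294 + j) = (13/(-31))*√(1294 + 85/551) = (13*(-1/31))*√(713079/551) = -39*√43656281/17081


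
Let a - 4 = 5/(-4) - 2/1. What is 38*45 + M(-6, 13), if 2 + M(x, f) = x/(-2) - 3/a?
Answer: 1707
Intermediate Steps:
a = 3/4 (a = 4 + (5/(-4) - 2/1) = 4 + (5*(-1/4) - 2*1) = 4 + (-5/4 - 2) = 4 - 13/4 = 3/4 ≈ 0.75000)
M(x, f) = -6 - x/2 (M(x, f) = -2 + (x/(-2) - 3/3/4) = -2 + (x*(-1/2) - 3*4/3) = -2 + (-x/2 - 4) = -2 + (-4 - x/2) = -6 - x/2)
38*45 + M(-6, 13) = 38*45 + (-6 - 1/2*(-6)) = 1710 + (-6 + 3) = 1710 - 3 = 1707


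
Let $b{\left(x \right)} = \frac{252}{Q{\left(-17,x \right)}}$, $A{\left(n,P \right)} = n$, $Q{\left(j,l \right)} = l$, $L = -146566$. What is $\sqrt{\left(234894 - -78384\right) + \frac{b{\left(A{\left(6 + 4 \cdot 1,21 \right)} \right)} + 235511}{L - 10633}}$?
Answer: $\frac{\sqrt{193538507279374355}}{785995} \approx 559.71$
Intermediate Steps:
$b{\left(x \right)} = \frac{252}{x}$
$\sqrt{\left(234894 - -78384\right) + \frac{b{\left(A{\left(6 + 4 \cdot 1,21 \right)} \right)} + 235511}{L - 10633}} = \sqrt{\left(234894 - -78384\right) + \frac{\frac{252}{6 + 4 \cdot 1} + 235511}{-146566 - 10633}} = \sqrt{\left(234894 + 78384\right) + \frac{\frac{252}{6 + 4} + 235511}{-157199}} = \sqrt{313278 + \left(\frac{252}{10} + 235511\right) \left(- \frac{1}{157199}\right)} = \sqrt{313278 + \left(252 \cdot \frac{1}{10} + 235511\right) \left(- \frac{1}{157199}\right)} = \sqrt{313278 + \left(\frac{126}{5} + 235511\right) \left(- \frac{1}{157199}\right)} = \sqrt{313278 + \frac{1177681}{5} \left(- \frac{1}{157199}\right)} = \sqrt{313278 - \frac{1177681}{785995}} = \sqrt{\frac{246233763929}{785995}} = \frac{\sqrt{193538507279374355}}{785995}$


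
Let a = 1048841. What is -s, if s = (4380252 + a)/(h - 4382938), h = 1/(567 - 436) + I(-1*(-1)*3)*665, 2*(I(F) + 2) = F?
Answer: 1422422366/1148416869 ≈ 1.2386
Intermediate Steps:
I(F) = -2 + F/2
h = -87113/262 (h = 1/(567 - 436) + (-2 + (-1*(-1)*3)/2)*665 = 1/131 + (-2 + (1*3)/2)*665 = 1/131 + (-2 + (½)*3)*665 = 1/131 + (-2 + 3/2)*665 = 1/131 - ½*665 = 1/131 - 665/2 = -87113/262 ≈ -332.49)
s = -1422422366/1148416869 (s = (4380252 + 1048841)/(-87113/262 - 4382938) = 5429093/(-1148416869/262) = 5429093*(-262/1148416869) = -1422422366/1148416869 ≈ -1.2386)
-s = -1*(-1422422366/1148416869) = 1422422366/1148416869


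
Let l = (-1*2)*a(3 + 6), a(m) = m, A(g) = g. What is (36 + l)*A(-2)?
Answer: -36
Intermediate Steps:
l = -18 (l = (-1*2)*(3 + 6) = -2*9 = -18)
(36 + l)*A(-2) = (36 - 18)*(-2) = 18*(-2) = -36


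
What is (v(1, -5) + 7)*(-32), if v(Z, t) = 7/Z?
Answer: -448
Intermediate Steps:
(v(1, -5) + 7)*(-32) = (7/1 + 7)*(-32) = (7*1 + 7)*(-32) = (7 + 7)*(-32) = 14*(-32) = -448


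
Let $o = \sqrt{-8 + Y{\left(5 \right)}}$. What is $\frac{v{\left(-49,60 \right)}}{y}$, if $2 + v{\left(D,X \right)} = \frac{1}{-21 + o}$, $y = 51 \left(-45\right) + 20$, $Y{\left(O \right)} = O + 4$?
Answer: $\frac{41}{45500} \approx 0.0009011$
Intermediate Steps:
$Y{\left(O \right)} = 4 + O$
$o = 1$ ($o = \sqrt{-8 + \left(4 + 5\right)} = \sqrt{-8 + 9} = \sqrt{1} = 1$)
$y = -2275$ ($y = -2295 + 20 = -2275$)
$v{\left(D,X \right)} = - \frac{41}{20}$ ($v{\left(D,X \right)} = -2 + \frac{1}{-21 + 1} = -2 + \frac{1}{-20} = -2 - \frac{1}{20} = - \frac{41}{20}$)
$\frac{v{\left(-49,60 \right)}}{y} = - \frac{41}{20 \left(-2275\right)} = \left(- \frac{41}{20}\right) \left(- \frac{1}{2275}\right) = \frac{41}{45500}$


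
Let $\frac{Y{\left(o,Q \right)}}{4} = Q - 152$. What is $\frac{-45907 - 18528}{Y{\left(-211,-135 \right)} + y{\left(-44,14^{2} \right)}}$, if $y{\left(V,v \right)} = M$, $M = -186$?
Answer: $\frac{64435}{1334} \approx 48.302$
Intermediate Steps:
$y{\left(V,v \right)} = -186$
$Y{\left(o,Q \right)} = -608 + 4 Q$ ($Y{\left(o,Q \right)} = 4 \left(Q - 152\right) = 4 \left(-152 + Q\right) = -608 + 4 Q$)
$\frac{-45907 - 18528}{Y{\left(-211,-135 \right)} + y{\left(-44,14^{2} \right)}} = \frac{-45907 - 18528}{\left(-608 + 4 \left(-135\right)\right) - 186} = - \frac{64435}{\left(-608 - 540\right) - 186} = - \frac{64435}{-1148 - 186} = - \frac{64435}{-1334} = \left(-64435\right) \left(- \frac{1}{1334}\right) = \frac{64435}{1334}$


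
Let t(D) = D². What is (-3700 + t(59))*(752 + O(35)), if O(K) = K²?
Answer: -432963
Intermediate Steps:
(-3700 + t(59))*(752 + O(35)) = (-3700 + 59²)*(752 + 35²) = (-3700 + 3481)*(752 + 1225) = -219*1977 = -432963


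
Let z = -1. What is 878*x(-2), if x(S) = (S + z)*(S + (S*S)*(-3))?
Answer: 36876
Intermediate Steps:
x(S) = (-1 + S)*(S - 3*S²) (x(S) = (S - 1)*(S + (S*S)*(-3)) = (-1 + S)*(S + S²*(-3)) = (-1 + S)*(S - 3*S²))
878*x(-2) = 878*(-2*(-1 - 3*(-2)² + 4*(-2))) = 878*(-2*(-1 - 3*4 - 8)) = 878*(-2*(-1 - 12 - 8)) = 878*(-2*(-21)) = 878*42 = 36876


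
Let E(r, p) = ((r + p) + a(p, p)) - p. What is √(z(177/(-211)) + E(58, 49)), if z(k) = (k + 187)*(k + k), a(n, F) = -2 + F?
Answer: I*√9230415/211 ≈ 14.399*I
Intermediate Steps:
E(r, p) = -2 + p + r (E(r, p) = ((r + p) + (-2 + p)) - p = ((p + r) + (-2 + p)) - p = (-2 + r + 2*p) - p = -2 + p + r)
z(k) = 2*k*(187 + k) (z(k) = (187 + k)*(2*k) = 2*k*(187 + k))
√(z(177/(-211)) + E(58, 49)) = √(2*(177/(-211))*(187 + 177/(-211)) + (-2 + 49 + 58)) = √(2*(177*(-1/211))*(187 + 177*(-1/211)) + 105) = √(2*(-177/211)*(187 - 177/211) + 105) = √(2*(-177/211)*(39280/211) + 105) = √(-13905120/44521 + 105) = √(-9230415/44521) = I*√9230415/211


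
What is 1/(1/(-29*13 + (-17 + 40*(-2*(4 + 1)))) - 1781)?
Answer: -794/1414115 ≈ -0.00056148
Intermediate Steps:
1/(1/(-29*13 + (-17 + 40*(-2*(4 + 1)))) - 1781) = 1/(1/(-377 + (-17 + 40*(-2*5))) - 1781) = 1/(1/(-377 + (-17 + 40*(-10))) - 1781) = 1/(1/(-377 + (-17 - 400)) - 1781) = 1/(1/(-377 - 417) - 1781) = 1/(1/(-794) - 1781) = 1/(-1/794 - 1781) = 1/(-1414115/794) = -794/1414115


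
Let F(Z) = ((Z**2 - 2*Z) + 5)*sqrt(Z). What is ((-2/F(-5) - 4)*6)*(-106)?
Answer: 2544 - 159*I*sqrt(5)/25 ≈ 2544.0 - 14.221*I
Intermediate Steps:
F(Z) = sqrt(Z)*(5 + Z**2 - 2*Z) (F(Z) = (5 + Z**2 - 2*Z)*sqrt(Z) = sqrt(Z)*(5 + Z**2 - 2*Z))
((-2/F(-5) - 4)*6)*(-106) = ((-2*(-I*sqrt(5)/(5*(5 + (-5)**2 - 2*(-5)))) - 4)*6)*(-106) = ((-2*(-I*sqrt(5)/(5*(5 + 25 + 10))) - 4)*6)*(-106) = ((-2*(-I*sqrt(5)/200) - 4)*6)*(-106) = ((-(-1)*I*sqrt(5)/100 - 4)*6)*(-106) = ((I*sqrt(5)/100 - 4)*6)*(-106) = ((-4 + I*sqrt(5)/100)*6)*(-106) = (-24 + 3*I*sqrt(5)/50)*(-106) = 2544 - 159*I*sqrt(5)/25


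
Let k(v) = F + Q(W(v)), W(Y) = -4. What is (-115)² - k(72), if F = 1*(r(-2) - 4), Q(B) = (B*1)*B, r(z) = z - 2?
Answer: 13217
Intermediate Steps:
r(z) = -2 + z
Q(B) = B² (Q(B) = B*B = B²)
F = -8 (F = 1*((-2 - 2) - 4) = 1*(-4 - 4) = 1*(-8) = -8)
k(v) = 8 (k(v) = -8 + (-4)² = -8 + 16 = 8)
(-115)² - k(72) = (-115)² - 1*8 = 13225 - 8 = 13217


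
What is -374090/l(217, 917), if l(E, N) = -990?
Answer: 37409/99 ≈ 377.87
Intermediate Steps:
-374090/l(217, 917) = -374090/(-990) = -374090*(-1/990) = 37409/99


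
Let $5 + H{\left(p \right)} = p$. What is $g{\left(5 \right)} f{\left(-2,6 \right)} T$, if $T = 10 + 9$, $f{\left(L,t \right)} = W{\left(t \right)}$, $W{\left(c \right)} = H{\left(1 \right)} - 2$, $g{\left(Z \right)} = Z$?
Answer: $-570$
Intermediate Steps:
$H{\left(p \right)} = -5 + p$
$W{\left(c \right)} = -6$ ($W{\left(c \right)} = \left(-5 + 1\right) - 2 = -4 - 2 = -6$)
$f{\left(L,t \right)} = -6$
$T = 19$
$g{\left(5 \right)} f{\left(-2,6 \right)} T = 5 \left(-6\right) 19 = \left(-30\right) 19 = -570$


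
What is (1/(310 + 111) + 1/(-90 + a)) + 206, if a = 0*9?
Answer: 7805009/37890 ≈ 205.99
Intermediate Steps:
a = 0
(1/(310 + 111) + 1/(-90 + a)) + 206 = (1/(310 + 111) + 1/(-90 + 0)) + 206 = (1/421 + 1/(-90)) + 206 = (1/421 - 1/90) + 206 = -331/37890 + 206 = 7805009/37890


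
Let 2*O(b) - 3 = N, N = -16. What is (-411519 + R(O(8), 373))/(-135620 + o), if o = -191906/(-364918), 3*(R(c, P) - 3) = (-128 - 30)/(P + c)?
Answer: 165111528116000/54414240985773 ≈ 3.0343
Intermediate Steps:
O(b) = -13/2 (O(b) = 3/2 + (½)*(-16) = 3/2 - 8 = -13/2)
R(c, P) = 3 - 158/(3*(P + c)) (R(c, P) = 3 + ((-128 - 30)/(P + c))/3 = 3 + (-158/(P + c))/3 = 3 - 158/(3*(P + c)))
o = 95953/182459 (o = -191906*(-1/364918) = 95953/182459 ≈ 0.52589)
(-411519 + R(O(8), 373))/(-135620 + o) = (-411519 + (-158/3 + 3*373 + 3*(-13/2))/(373 - 13/2))/(-135620 + 95953/182459) = (-411519 + (-158/3 + 1119 - 39/2)/(733/2))/(-24744993627/182459) = (-411519 + (2/733)*(6281/6))*(-182459/24744993627) = (-411519 + 6281/2199)*(-182459/24744993627) = -904924000/2199*(-182459/24744993627) = 165111528116000/54414240985773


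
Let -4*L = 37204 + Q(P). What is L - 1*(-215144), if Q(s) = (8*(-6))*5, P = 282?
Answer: 205903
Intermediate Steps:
Q(s) = -240 (Q(s) = -48*5 = -240)
L = -9241 (L = -(37204 - 240)/4 = -¼*36964 = -9241)
L - 1*(-215144) = -9241 - 1*(-215144) = -9241 + 215144 = 205903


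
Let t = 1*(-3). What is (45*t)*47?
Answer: -6345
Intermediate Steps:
t = -3
(45*t)*47 = (45*(-3))*47 = -135*47 = -6345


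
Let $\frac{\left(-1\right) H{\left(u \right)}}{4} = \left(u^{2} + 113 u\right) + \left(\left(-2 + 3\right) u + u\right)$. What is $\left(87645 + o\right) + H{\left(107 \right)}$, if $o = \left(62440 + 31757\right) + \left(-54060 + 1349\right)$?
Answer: $34115$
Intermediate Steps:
$H{\left(u \right)} = - 460 u - 4 u^{2}$ ($H{\left(u \right)} = - 4 \left(\left(u^{2} + 113 u\right) + \left(\left(-2 + 3\right) u + u\right)\right) = - 4 \left(\left(u^{2} + 113 u\right) + \left(1 u + u\right)\right) = - 4 \left(\left(u^{2} + 113 u\right) + \left(u + u\right)\right) = - 4 \left(\left(u^{2} + 113 u\right) + 2 u\right) = - 4 \left(u^{2} + 115 u\right) = - 460 u - 4 u^{2}$)
$o = 41486$ ($o = 94197 - 52711 = 41486$)
$\left(87645 + o\right) + H{\left(107 \right)} = \left(87645 + 41486\right) - 428 \left(115 + 107\right) = 129131 - 428 \cdot 222 = 129131 - 95016 = 34115$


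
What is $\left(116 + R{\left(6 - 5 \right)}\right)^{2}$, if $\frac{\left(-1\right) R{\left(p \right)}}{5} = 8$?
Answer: $5776$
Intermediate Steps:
$R{\left(p \right)} = -40$ ($R{\left(p \right)} = \left(-5\right) 8 = -40$)
$\left(116 + R{\left(6 - 5 \right)}\right)^{2} = \left(116 - 40\right)^{2} = 76^{2} = 5776$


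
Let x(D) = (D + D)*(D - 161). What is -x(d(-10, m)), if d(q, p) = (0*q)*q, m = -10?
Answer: 0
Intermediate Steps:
d(q, p) = 0 (d(q, p) = 0*q = 0)
x(D) = 2*D*(-161 + D) (x(D) = (2*D)*(-161 + D) = 2*D*(-161 + D))
-x(d(-10, m)) = -2*0*(-161 + 0) = -2*0*(-161) = -1*0 = 0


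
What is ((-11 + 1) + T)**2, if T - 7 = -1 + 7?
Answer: 9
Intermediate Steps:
T = 13 (T = 7 + (-1 + 7) = 7 + 6 = 13)
((-11 + 1) + T)**2 = ((-11 + 1) + 13)**2 = (-10 + 13)**2 = 3**2 = 9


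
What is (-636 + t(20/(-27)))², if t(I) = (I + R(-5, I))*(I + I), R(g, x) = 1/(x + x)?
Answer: 213550273225/531441 ≈ 4.0183e+5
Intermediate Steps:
R(g, x) = 1/(2*x)
t(I) = 2*I*(I + 1/(2*I)) (t(I) = (I + 1/(2*I))*(I + I) = (I + 1/(2*I))*(2*I) = 2*I*(I + 1/(2*I)))
(-636 + t(20/(-27)))² = (-636 + (1 + 2*(20/(-27))²))² = (-636 + (1 + 2*(20*(-1/27))²))² = (-636 + (1 + 2*(-20/27)²))² = (-636 + (1 + 2*(400/729)))² = (-636 + (1 + 800/729))² = (-636 + 1529/729)² = (-462115/729)² = 213550273225/531441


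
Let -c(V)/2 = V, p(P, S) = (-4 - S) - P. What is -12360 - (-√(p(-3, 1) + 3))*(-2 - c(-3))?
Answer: -12368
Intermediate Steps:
p(P, S) = -4 - P - S
c(V) = -2*V
-12360 - (-√(p(-3, 1) + 3))*(-2 - c(-3)) = -12360 - (-√((-4 - 1*(-3) - 1*1) + 3))*(-2 - (-2)*(-3)) = -12360 - (-√((-4 + 3 - 1) + 3))*(-2 - 1*6) = -12360 - (-√(-2 + 3))*(-2 - 6) = -12360 - (-√1)*(-8) = -12360 - (-1*1)*(-8) = -12360 - (-1)*(-8) = -12360 - 1*8 = -12360 - 8 = -12368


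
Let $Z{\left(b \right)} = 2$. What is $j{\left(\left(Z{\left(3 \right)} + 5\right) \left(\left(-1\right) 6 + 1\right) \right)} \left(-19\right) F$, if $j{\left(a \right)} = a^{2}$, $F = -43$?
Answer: $1000825$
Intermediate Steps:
$j{\left(\left(Z{\left(3 \right)} + 5\right) \left(\left(-1\right) 6 + 1\right) \right)} \left(-19\right) F = \left(\left(2 + 5\right) \left(\left(-1\right) 6 + 1\right)\right)^{2} \left(-19\right) \left(-43\right) = \left(7 \left(-6 + 1\right)\right)^{2} \left(-19\right) \left(-43\right) = \left(7 \left(-5\right)\right)^{2} \left(-19\right) \left(-43\right) = \left(-35\right)^{2} \left(-19\right) \left(-43\right) = 1225 \left(-19\right) \left(-43\right) = \left(-23275\right) \left(-43\right) = 1000825$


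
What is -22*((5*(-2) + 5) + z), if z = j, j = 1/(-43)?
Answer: 4752/43 ≈ 110.51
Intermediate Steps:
j = -1/43 ≈ -0.023256
z = -1/43 ≈ -0.023256
-22*((5*(-2) + 5) + z) = -22*((5*(-2) + 5) - 1/43) = -22*((-10 + 5) - 1/43) = -22*(-5 - 1/43) = -22*(-216/43) = 4752/43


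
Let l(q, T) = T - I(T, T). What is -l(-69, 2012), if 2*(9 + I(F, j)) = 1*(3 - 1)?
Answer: -2020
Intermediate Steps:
I(F, j) = -8 (I(F, j) = -9 + (1*(3 - 1))/2 = -9 + (1*2)/2 = -9 + (1/2)*2 = -9 + 1 = -8)
l(q, T) = 8 + T (l(q, T) = T - 1*(-8) = T + 8 = 8 + T)
-l(-69, 2012) = -(8 + 2012) = -1*2020 = -2020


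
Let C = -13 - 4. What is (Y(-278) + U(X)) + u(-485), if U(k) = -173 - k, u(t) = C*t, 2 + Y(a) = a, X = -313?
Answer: 8105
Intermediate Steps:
C = -17
Y(a) = -2 + a
u(t) = -17*t
(Y(-278) + U(X)) + u(-485) = ((-2 - 278) + (-173 - 1*(-313))) - 17*(-485) = (-280 + (-173 + 313)) + 8245 = (-280 + 140) + 8245 = -140 + 8245 = 8105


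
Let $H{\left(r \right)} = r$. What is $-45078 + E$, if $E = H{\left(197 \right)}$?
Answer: $-44881$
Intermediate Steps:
$E = 197$
$-45078 + E = -45078 + 197 = -44881$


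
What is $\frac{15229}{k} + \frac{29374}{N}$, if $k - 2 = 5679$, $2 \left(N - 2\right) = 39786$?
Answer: $\frac{20428463}{4914065} \approx 4.1571$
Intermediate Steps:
$N = 19895$ ($N = 2 + \frac{1}{2} \cdot 39786 = 2 + 19893 = 19895$)
$k = 5681$ ($k = 2 + 5679 = 5681$)
$\frac{15229}{k} + \frac{29374}{N} = \frac{15229}{5681} + \frac{29374}{19895} = \frac{20428463}{4914065}$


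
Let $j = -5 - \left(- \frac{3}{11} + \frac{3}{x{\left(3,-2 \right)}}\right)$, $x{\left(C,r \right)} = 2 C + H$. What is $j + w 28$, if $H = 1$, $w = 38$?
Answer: $\frac{81531}{77} \approx 1058.8$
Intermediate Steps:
$x{\left(C,r \right)} = 1 + 2 C$ ($x{\left(C,r \right)} = 2 C + 1 = 1 + 2 C$)
$j = - \frac{397}{77}$ ($j = -5 - \left(- \frac{3}{11} + \frac{3}{1 + 2 \cdot 3}\right) = -5 - \left(- \frac{3}{11} + \frac{3}{1 + 6}\right) = -5 + \left(- \frac{3}{7} + \frac{3}{11}\right) = -5 - \frac{12}{77} = - \frac{397}{77} \approx -5.1558$)
$j + w 28 = - \frac{397}{77} + 38 \cdot 28 = - \frac{397}{77} + 1064 = \frac{81531}{77}$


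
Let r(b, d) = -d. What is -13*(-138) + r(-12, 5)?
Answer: 1789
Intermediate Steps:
-13*(-138) + r(-12, 5) = -13*(-138) - 1*5 = 1794 - 5 = 1789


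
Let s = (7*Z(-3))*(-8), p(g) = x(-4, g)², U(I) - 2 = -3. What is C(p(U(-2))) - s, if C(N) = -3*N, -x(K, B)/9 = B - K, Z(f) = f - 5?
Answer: -2635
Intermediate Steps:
Z(f) = -5 + f
x(K, B) = -9*B + 9*K (x(K, B) = -9*(B - K) = -9*B + 9*K)
U(I) = -1 (U(I) = 2 - 3 = -1)
p(g) = (-36 - 9*g)² (p(g) = (-9*g + 9*(-4))² = (-9*g - 36)² = (-36 - 9*g)²)
s = 448 (s = (7*(-5 - 3))*(-8) = (7*(-8))*(-8) = -56*(-8) = 448)
C(p(U(-2))) - s = -243*(4 - 1)² - 1*448 = -243*3² - 448 = -243*9 - 448 = -3*729 - 448 = -2187 - 448 = -2635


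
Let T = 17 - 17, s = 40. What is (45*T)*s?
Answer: 0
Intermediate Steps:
T = 0
(45*T)*s = (45*0)*40 = 0*40 = 0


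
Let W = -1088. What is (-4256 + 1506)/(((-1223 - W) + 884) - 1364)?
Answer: 550/123 ≈ 4.4715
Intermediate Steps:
(-4256 + 1506)/(((-1223 - W) + 884) - 1364) = (-4256 + 1506)/(((-1223 - 1*(-1088)) + 884) - 1364) = -2750/(((-1223 + 1088) + 884) - 1364) = -2750/((-135 + 884) - 1364) = -2750/(749 - 1364) = -2750/(-615) = -2750*(-1/615) = 550/123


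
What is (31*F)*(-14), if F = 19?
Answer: -8246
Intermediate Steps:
(31*F)*(-14) = (31*19)*(-14) = 589*(-14) = -8246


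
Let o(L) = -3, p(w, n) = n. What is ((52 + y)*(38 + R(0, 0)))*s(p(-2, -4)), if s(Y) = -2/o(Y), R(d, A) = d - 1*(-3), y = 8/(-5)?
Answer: 6888/5 ≈ 1377.6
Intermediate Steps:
y = -8/5 (y = 8*(-⅕) = -8/5 ≈ -1.6000)
R(d, A) = 3 + d (R(d, A) = d + 3 = 3 + d)
s(Y) = ⅔ (s(Y) = -2/(-3) = -2*(-⅓) = ⅔)
((52 + y)*(38 + R(0, 0)))*s(p(-2, -4)) = ((52 - 8/5)*(38 + (3 + 0)))*(⅔) = (252*(38 + 3)/5)*(⅔) = ((252/5)*41)*(⅔) = (10332/5)*(⅔) = 6888/5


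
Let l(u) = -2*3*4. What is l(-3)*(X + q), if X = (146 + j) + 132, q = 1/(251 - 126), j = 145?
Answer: -1269024/125 ≈ -10152.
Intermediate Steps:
q = 1/125 ≈ 0.0080000
X = 423 (X = (146 + 145) + 132 = 291 + 132 = 423)
l(u) = -24 (l(u) = -6*4 = -24)
l(-3)*(X + q) = -24*(423 + 1/125) = -24*52876/125 = -1269024/125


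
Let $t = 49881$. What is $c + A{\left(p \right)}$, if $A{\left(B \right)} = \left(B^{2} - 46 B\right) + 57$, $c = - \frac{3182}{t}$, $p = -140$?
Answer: $\frac{1301741275}{49881} \approx 26097.0$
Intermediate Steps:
$c = - \frac{3182}{49881} \approx -0.063792$
$A{\left(B \right)} = 57 + B^{2} - 46 B$
$c + A{\left(p \right)} = - \frac{3182}{49881} + \left(57 + \left(-140\right)^{2} - -6440\right) = - \frac{3182}{49881} + \left(57 + 19600 + 6440\right) = - \frac{3182}{49881} + 26097 = \frac{1301741275}{49881}$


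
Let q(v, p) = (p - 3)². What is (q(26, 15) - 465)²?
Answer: 103041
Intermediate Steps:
q(v, p) = (-3 + p)²
(q(26, 15) - 465)² = ((-3 + 15)² - 465)² = (12² - 465)² = (144 - 465)² = (-321)² = 103041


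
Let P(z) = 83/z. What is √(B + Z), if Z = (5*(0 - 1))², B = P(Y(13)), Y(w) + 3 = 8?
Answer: 4*√65/5 ≈ 6.4498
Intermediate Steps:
Y(w) = 5 (Y(w) = -3 + 8 = 5)
B = 83/5 ≈ 16.600
Z = 25 (Z = (5*(-1))² = (-5)² = 25)
√(B + Z) = √(83/5 + 25) = √(208/5) = 4*√65/5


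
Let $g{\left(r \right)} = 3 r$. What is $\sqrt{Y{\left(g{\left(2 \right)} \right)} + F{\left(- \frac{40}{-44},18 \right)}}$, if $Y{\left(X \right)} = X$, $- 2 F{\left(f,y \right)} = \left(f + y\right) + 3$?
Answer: $\frac{i \sqrt{2398}}{22} \approx 2.2259 i$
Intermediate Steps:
$F{\left(f,y \right)} = - \frac{3}{2} - \frac{f}{2} - \frac{y}{2}$ ($F{\left(f,y \right)} = - \frac{\left(f + y\right) + 3}{2} = - \frac{3 + f + y}{2} = - \frac{3}{2} - \frac{f}{2} - \frac{y}{2}$)
$\sqrt{Y{\left(g{\left(2 \right)} \right)} + F{\left(- \frac{40}{-44},18 \right)}} = \sqrt{3 \cdot 2 - \left(\frac{21}{2} + \frac{1}{2} \left(-40\right) \frac{1}{-44}\right)} = \sqrt{6 - \left(\frac{21}{2} + \frac{1}{2} \left(-40\right) \left(- \frac{1}{44}\right)\right)} = \sqrt{6 - \frac{241}{22}} = \sqrt{- \frac{109}{22}} = \frac{i \sqrt{2398}}{22}$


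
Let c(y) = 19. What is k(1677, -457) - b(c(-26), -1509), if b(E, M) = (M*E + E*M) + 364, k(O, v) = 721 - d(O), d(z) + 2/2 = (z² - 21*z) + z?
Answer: -2721089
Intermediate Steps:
d(z) = -1 + z² - 20*z (d(z) = -1 + ((z² - 21*z) + z) = -1 + (z² - 20*z) = -1 + z² - 20*z)
k(O, v) = 722 - O² + 20*O (k(O, v) = 721 - (-1 + O² - 20*O) = 721 + (1 - O² + 20*O) = 722 - O² + 20*O)
b(E, M) = 364 + 2*E*M (b(E, M) = (E*M + E*M) + 364 = 2*E*M + 364 = 364 + 2*E*M)
k(1677, -457) - b(c(-26), -1509) = (722 - 1*1677² + 20*1677) - (364 + 2*19*(-1509)) = (722 - 1*2812329 + 33540) - (364 - 57342) = (722 - 2812329 + 33540) - 1*(-56978) = -2778067 + 56978 = -2721089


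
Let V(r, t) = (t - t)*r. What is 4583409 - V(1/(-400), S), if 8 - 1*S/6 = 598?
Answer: 4583409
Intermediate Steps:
S = -3540 (S = 48 - 6*598 = 48 - 3588 = -3540)
V(r, t) = 0 (V(r, t) = 0*r = 0)
4583409 - V(1/(-400), S) = 4583409 - 1*0 = 4583409 + 0 = 4583409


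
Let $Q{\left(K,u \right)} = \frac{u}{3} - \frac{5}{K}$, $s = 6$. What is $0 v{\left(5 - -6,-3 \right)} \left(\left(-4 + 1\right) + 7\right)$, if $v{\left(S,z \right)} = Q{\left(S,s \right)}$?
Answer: $0$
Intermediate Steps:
$Q{\left(K,u \right)} = - \frac{5}{K} + \frac{u}{3}$ ($Q{\left(K,u \right)} = u \frac{1}{3} - \frac{5}{K} = \frac{u}{3} - \frac{5}{K} = - \frac{5}{K} + \frac{u}{3}$)
$v{\left(S,z \right)} = 2 - \frac{5}{S}$ ($v{\left(S,z \right)} = - \frac{5}{S} + \frac{1}{3} \cdot 6 = - \frac{5}{S} + 2 = 2 - \frac{5}{S}$)
$0 v{\left(5 - -6,-3 \right)} \left(\left(-4 + 1\right) + 7\right) = 0 \left(2 - \frac{5}{5 - -6}\right) \left(\left(-4 + 1\right) + 7\right) = 0 \left(2 - \frac{5}{5 + 6}\right) \left(-3 + 7\right) = 0 \left(2 - \frac{5}{11}\right) 4 = 0 \cdot \frac{17}{11} \cdot 4 = 0 \cdot 4 = 0$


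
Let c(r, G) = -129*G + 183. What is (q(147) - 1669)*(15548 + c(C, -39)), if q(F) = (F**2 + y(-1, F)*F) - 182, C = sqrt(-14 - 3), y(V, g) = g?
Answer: 858861654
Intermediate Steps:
C = I*sqrt(17) (C = sqrt(-17) = I*sqrt(17) ≈ 4.1231*I)
q(F) = -182 + 2*F**2 (q(F) = (F**2 + F*F) - 182 = (F**2 + F**2) - 182 = 2*F**2 - 182 = -182 + 2*F**2)
c(r, G) = 183 - 129*G
(q(147) - 1669)*(15548 + c(C, -39)) = ((-182 + 2*147**2) - 1669)*(15548 + (183 - 129*(-39))) = ((-182 + 2*21609) - 1669)*(15548 + (183 + 5031)) = ((-182 + 43218) - 1669)*(15548 + 5214) = (43036 - 1669)*20762 = 41367*20762 = 858861654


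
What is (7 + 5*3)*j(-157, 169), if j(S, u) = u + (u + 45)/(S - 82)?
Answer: 883894/239 ≈ 3698.3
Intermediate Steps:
j(S, u) = u + (45 + u)/(-82 + S)
(7 + 5*3)*j(-157, 169) = (7 + 5*3)*((45 - 81*169 - 157*169)/(-82 - 157)) = (7 + 15)*((45 - 13689 - 26533)/(-239)) = 22*(-1/239*(-40177)) = 22*(40177/239) = 883894/239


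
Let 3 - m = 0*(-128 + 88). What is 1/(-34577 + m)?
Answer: -1/34574 ≈ -2.8923e-5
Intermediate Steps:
m = 3 (m = 3 - 0*(-128 + 88) = 3 - 0*(-40) = 3 - 1*0 = 3 + 0 = 3)
1/(-34577 + m) = 1/(-34577 + 3) = 1/(-34574) = -1/34574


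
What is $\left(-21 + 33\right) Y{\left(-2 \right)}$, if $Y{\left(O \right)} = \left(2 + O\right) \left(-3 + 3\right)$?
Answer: $0$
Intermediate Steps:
$Y{\left(O \right)} = 0$ ($Y{\left(O \right)} = \left(2 + O\right) 0 = 0$)
$\left(-21 + 33\right) Y{\left(-2 \right)} = \left(-21 + 33\right) 0 = 12 \cdot 0 = 0$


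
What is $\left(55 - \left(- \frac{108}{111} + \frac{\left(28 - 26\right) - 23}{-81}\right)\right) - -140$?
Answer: $\frac{195518}{999} \approx 195.71$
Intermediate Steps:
$\left(55 - \left(- \frac{108}{111} + \frac{\left(28 - 26\right) - 23}{-81}\right)\right) - -140 = \left(55 - \left(\left(-108\right) \frac{1}{111} + \left(2 - 23\right) \left(- \frac{1}{81}\right)\right)\right) + 140 = \left(55 - \left(- \frac{36}{37} + \left(2 - 23\right) \left(- \frac{1}{81}\right)\right)\right) + 140 = \left(55 - \left(- \frac{36}{37} - - \frac{7}{27}\right)\right) + 140 = \left(55 - \left(- \frac{36}{37} + \frac{7}{27}\right)\right) + 140 = \left(55 - - \frac{713}{999}\right) + 140 = \left(55 + \frac{713}{999}\right) + 140 = \frac{55658}{999} + 140 = \frac{195518}{999}$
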